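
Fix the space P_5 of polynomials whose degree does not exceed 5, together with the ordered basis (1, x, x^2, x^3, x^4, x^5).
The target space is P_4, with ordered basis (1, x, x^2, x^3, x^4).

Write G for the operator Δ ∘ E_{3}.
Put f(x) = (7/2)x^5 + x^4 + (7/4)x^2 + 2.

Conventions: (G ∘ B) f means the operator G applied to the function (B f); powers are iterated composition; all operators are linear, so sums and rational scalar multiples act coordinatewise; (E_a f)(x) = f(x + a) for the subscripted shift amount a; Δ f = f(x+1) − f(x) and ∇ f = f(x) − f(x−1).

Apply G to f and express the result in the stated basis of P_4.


g(x) = (35/2)x^4 + 249x^3 + 1337x^2 + 3214x + 11683/4

E_{3} f = (7/2)x^5 + (107/2)x^4 + 327x^3 + (4003/4)x^2 + 1536x + 3797/4
Δ E_{3} f = (35/2)x^4 + 249x^3 + 1337x^2 + 3214x + 11683/4


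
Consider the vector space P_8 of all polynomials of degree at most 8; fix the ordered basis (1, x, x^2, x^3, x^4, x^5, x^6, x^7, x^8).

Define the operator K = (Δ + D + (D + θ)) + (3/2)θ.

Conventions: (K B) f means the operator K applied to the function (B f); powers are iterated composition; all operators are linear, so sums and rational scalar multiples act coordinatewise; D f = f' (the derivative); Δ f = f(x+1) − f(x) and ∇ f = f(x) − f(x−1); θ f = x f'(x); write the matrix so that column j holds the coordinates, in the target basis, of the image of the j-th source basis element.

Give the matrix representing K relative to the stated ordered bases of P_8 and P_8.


the matrix is [[0, 3, 1, 1, 1, 1, 1, 1, 1]; [0, 5/2, 6, 3, 4, 5, 6, 7, 8]; [0, 0, 5, 9, 6, 10, 15, 21, 28]; [0, 0, 0, 15/2, 12, 10, 20, 35, 56]; [0, 0, 0, 0, 10, 15, 15, 35, 70]; [0, 0, 0, 0, 0, 25/2, 18, 21, 56]; [0, 0, 0, 0, 0, 0, 15, 21, 28]; [0, 0, 0, 0, 0, 0, 0, 35/2, 24]; [0, 0, 0, 0, 0, 0, 0, 0, 20]] (rows listed top to bottom)

image of 1: 0
image of x: (5/2)x + 3
image of x^2: 5x^2 + 6x + 1
image of x^3: (15/2)x^3 + 9x^2 + 3x + 1
image of x^4: 10x^4 + 12x^3 + 6x^2 + 4x + 1
image of x^5: (25/2)x^5 + 15x^4 + 10x^3 + 10x^2 + 5x + 1
image of x^6: 15x^6 + 18x^5 + 15x^4 + 20x^3 + 15x^2 + 6x + 1
image of x^7: (35/2)x^7 + 21x^6 + 21x^5 + 35x^4 + 35x^3 + 21x^2 + 7x + 1
image of x^8: 20x^8 + 24x^7 + 28x^6 + 56x^5 + 70x^4 + 56x^3 + 28x^2 + 8x + 1
each image's coordinates form column j of the matrix


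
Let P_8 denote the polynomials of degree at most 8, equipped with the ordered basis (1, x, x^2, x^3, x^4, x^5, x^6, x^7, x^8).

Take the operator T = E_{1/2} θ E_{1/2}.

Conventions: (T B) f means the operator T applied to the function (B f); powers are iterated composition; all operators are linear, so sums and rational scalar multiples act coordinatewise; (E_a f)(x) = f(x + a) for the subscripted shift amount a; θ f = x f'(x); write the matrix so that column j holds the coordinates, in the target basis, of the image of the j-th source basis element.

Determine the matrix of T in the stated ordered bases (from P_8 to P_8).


the matrix is [[0, 1/2, 1, 3/2, 2, 5/2, 3, 7/2, 4]; [0, 1, 3, 6, 10, 15, 21, 28, 36]; [0, 0, 2, 15/2, 18, 35, 60, 189/2, 140]; [0, 0, 0, 3, 14, 40, 90, 175, 308]; [0, 0, 0, 0, 4, 45/2, 75, 385/2, 420]; [0, 0, 0, 0, 0, 5, 33, 126, 364]; [0, 0, 0, 0, 0, 0, 6, 91/2, 196]; [0, 0, 0, 0, 0, 0, 0, 7, 60]; [0, 0, 0, 0, 0, 0, 0, 0, 8]] (rows listed top to bottom)

image of 1: 0
image of x: x + 1/2
image of x^2: 2x^2 + 3x + 1
image of x^3: 3x^3 + (15/2)x^2 + 6x + 3/2
image of x^4: 4x^4 + 14x^3 + 18x^2 + 10x + 2
image of x^5: 5x^5 + (45/2)x^4 + 40x^3 + 35x^2 + 15x + 5/2
image of x^6: 6x^6 + 33x^5 + 75x^4 + 90x^3 + 60x^2 + 21x + 3
image of x^7: 7x^7 + (91/2)x^6 + 126x^5 + (385/2)x^4 + 175x^3 + (189/2)x^2 + 28x + 7/2
image of x^8: 8x^8 + 60x^7 + 196x^6 + 364x^5 + 420x^4 + 308x^3 + 140x^2 + 36x + 4
each image's coordinates form column j of the matrix


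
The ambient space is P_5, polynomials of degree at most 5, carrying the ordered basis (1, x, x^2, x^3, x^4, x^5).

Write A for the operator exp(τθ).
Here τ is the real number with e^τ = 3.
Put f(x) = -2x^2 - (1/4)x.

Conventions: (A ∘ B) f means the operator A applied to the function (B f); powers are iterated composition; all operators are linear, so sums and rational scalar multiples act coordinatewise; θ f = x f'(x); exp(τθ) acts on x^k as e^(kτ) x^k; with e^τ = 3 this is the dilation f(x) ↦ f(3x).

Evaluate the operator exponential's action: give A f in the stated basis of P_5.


the result is g(x) = -18x^2 - (3/4)x

exp(τθ) x^k = e^(kτ) x^k; with e^τ = 3 this sends x^k to 3^k x^k
x ↦ 3 x
x^2 ↦ 9 x^2
applying this coordinatewise to f: exp(τθ) f = -18x^2 - (3/4)x


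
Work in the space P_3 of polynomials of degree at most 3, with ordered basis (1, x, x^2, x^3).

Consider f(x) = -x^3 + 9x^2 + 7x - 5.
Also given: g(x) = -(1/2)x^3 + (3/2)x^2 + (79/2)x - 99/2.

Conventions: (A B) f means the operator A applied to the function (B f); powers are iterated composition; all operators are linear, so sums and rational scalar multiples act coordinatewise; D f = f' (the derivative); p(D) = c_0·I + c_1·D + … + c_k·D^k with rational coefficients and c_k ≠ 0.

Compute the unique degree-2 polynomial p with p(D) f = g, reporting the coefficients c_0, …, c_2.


D^0 f = -x^3 + 9x^2 + 7x - 5
D^1 f = -3x^2 + 18x + 7
D^2 f = -6x + 18
matching coefficients of g against c_0 f + c_1 Df + … from the top degree down determines the c_i
solution: c_0 = 1/2, c_1 = 1, c_2 = -3

p(D) = (1/2)·I + D − 3·D^2, i.e. c_0 = 1/2, c_1 = 1, c_2 = -3


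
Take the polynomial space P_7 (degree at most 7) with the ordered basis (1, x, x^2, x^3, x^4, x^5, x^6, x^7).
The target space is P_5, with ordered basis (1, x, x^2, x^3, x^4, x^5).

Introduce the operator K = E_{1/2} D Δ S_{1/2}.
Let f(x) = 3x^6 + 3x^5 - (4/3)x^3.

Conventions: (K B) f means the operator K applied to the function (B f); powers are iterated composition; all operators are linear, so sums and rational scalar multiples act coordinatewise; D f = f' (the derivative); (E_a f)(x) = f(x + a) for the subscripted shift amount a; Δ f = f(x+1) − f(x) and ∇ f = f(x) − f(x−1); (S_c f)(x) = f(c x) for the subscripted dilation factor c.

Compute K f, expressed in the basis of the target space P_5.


S_{1/2} f = (3/64)x^6 + (3/32)x^5 - (1/6)x^3
Δ S_{1/2} f = (9/32)x^5 + (75/64)x^4 + (15/8)x^3 + (73/64)x^2 + (1/4)x - 5/192
D Δ S_{1/2} f = (45/32)x^4 + (75/16)x^3 + (45/8)x^2 + (73/32)x + 1/4
E_{1/2} (D Δ) S_{1/2} f = (45/32)x^4 + (15/2)x^3 + (945/64)x^2 + (97/8)x + 1777/512

g(x) = (45/32)x^4 + (15/2)x^3 + (945/64)x^2 + (97/8)x + 1777/512


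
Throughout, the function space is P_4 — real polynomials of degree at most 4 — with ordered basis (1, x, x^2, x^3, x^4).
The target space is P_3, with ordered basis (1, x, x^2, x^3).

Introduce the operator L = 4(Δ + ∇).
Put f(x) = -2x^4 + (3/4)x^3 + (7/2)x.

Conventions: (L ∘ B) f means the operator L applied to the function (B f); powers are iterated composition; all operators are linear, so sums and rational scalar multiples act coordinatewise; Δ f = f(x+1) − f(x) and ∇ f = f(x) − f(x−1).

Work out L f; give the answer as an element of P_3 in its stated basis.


Δ f = -8x^3 - (39/4)x^2 - (23/4)x + 9/4
∇ f = -8x^3 + (57/4)x^2 - (41/4)x + 25/4
(Δ + ∇) f = -16x^3 + (9/2)x^2 - 16x + 17/2
(4(Δ + ∇)) f = -64x^3 + 18x^2 - 64x + 34

the result is g(x) = -64x^3 + 18x^2 - 64x + 34


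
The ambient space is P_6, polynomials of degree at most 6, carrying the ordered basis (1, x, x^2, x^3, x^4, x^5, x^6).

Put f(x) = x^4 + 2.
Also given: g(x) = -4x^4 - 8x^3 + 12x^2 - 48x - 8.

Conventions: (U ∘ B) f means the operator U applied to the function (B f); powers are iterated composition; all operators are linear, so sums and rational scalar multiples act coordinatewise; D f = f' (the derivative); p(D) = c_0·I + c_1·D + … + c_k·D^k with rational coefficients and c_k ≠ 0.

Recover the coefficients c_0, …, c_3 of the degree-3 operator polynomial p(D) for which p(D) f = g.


D^0 f = x^4 + 2
D^1 f = 4x^3
D^2 f = 12x^2
D^3 f = 24x
matching coefficients of g against c_0 f + c_1 Df + … from the top degree down determines the c_i
solution: c_0 = -4, c_1 = -2, c_2 = 1, c_3 = -2

c_0 = -4, c_1 = -2, c_2 = 1, c_3 = -2


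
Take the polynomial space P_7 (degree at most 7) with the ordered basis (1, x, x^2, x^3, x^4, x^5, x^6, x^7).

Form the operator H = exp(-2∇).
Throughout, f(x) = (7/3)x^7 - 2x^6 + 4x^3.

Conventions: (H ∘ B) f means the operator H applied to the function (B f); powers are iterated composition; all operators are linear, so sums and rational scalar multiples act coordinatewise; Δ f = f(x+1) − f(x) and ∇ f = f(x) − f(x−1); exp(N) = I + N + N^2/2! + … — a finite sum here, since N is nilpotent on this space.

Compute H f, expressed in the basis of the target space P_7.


order-1 term: -(98/3)x^6 + 122x^5 - (670/3)x^4 + (730/3)x^3 - 182x^2 + (242/3)x - 50/3
order-2 term: 196x^5 - 1100x^4 + (8300/3)x^3 - 3780x^2 + (8380/3)x - 884
order-3 term: -(1960/3)x^4 + 4240x^3 - 11240x^2 + 14160x - 21272/3
order-4 term: (3920/3)x^3 - 8320x^2 + (56720/3)x - 45440/3
order-5 term: -1568x^2 + 8224x - 34240/3
order-6 term: (3136/3)x - 3264
order-7 term: -896/3
the series for exp(-2∇) f terminates at order 7
exp(-2∇) f = (7/3)x^7 - (104/3)x^6 + 318x^5 - (5930/3)x^4 + (25682/3)x^3 - 25090x^2 + 45210x - 38114

the result is g(x) = (7/3)x^7 - (104/3)x^6 + 318x^5 - (5930/3)x^4 + (25682/3)x^3 - 25090x^2 + 45210x - 38114


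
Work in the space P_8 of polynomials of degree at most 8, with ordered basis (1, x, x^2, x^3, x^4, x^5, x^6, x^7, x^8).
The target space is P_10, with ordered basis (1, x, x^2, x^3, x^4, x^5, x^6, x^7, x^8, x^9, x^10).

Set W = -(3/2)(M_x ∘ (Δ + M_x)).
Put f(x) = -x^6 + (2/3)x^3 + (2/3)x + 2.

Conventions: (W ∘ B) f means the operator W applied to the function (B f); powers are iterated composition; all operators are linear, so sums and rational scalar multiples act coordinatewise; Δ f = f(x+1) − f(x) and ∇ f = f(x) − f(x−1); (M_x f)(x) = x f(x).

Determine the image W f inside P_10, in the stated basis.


Δ f = -6x^5 - 15x^4 - 20x^3 - 13x^2 - 4x + 1/3
M_x f = -x^7 + (2/3)x^4 + (2/3)x^2 + 2x
(Δ + M_x) f = -x^7 - 6x^5 - (43/3)x^4 - 20x^3 - (37/3)x^2 - 2x + 1/3
M_x (Δ + M_x) f = -x^8 - 6x^6 - (43/3)x^5 - 20x^4 - (37/3)x^3 - 2x^2 + (1/3)x
(-(3/2)(M_x ∘ (Δ + M_x))) f = (3/2)x^8 + 9x^6 + (43/2)x^5 + 30x^4 + (37/2)x^3 + 3x^2 - (1/2)x

the image equals g(x) = (3/2)x^8 + 9x^6 + (43/2)x^5 + 30x^4 + (37/2)x^3 + 3x^2 - (1/2)x


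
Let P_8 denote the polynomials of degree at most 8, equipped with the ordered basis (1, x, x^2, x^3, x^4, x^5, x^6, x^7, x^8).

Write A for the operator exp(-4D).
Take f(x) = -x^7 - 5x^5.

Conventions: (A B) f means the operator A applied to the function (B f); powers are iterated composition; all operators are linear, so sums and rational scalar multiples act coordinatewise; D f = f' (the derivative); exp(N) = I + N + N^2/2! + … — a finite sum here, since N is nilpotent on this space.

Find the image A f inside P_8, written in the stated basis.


order-1 term: 28x^6 + 100x^4
order-2 term: -336x^5 - 800x^3
order-3 term: 2240x^4 + 3200x^2
order-4 term: -8960x^3 - 6400x
order-5 term: 21504x^2 + 5120
order-6 term: -28672x
order-7 term: 16384
the series for exp(-4D) f terminates at order 7
exp(-4D) f = -x^7 + 28x^6 - 341x^5 + 2340x^4 - 9760x^3 + 24704x^2 - 35072x + 21504

the image equals g(x) = -x^7 + 28x^6 - 341x^5 + 2340x^4 - 9760x^3 + 24704x^2 - 35072x + 21504


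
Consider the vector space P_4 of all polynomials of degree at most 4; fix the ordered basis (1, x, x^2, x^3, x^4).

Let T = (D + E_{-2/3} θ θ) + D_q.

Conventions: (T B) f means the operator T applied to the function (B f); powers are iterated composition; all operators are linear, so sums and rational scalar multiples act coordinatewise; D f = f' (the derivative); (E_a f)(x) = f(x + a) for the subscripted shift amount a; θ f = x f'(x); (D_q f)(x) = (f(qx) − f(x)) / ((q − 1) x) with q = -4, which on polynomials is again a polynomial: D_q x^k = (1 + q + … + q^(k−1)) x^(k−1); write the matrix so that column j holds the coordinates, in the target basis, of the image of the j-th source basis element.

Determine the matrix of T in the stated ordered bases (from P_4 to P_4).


image of 1: 0
image of x: x + 4/3
image of x^2: 4x^2 - (19/3)x + 16/9
image of x^3: 9x^3 - 2x^2 + 12x - 8/3
image of x^4: 16x^4 - (269/3)x^3 + (128/3)x^2 - (512/27)x + 256/81
each image's coordinates form column j of the matrix

the matrix is [[0, 4/3, 16/9, -8/3, 256/81]; [0, 1, -19/3, 12, -512/27]; [0, 0, 4, -2, 128/3]; [0, 0, 0, 9, -269/3]; [0, 0, 0, 0, 16]] (rows listed top to bottom)


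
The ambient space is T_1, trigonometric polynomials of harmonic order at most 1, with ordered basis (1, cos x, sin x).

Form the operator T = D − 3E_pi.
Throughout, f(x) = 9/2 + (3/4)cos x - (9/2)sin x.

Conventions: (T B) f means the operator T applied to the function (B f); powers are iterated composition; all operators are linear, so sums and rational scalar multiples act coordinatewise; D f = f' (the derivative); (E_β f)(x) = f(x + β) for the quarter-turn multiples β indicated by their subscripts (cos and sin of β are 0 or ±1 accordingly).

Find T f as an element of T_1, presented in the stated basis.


the image equals g(x) = -27/2 - (9/4)cos x - (57/4)sin x

D f = -(9/2)cos x - (3/4)sin x
E_pi f = 9/2 - (3/4)cos x + (9/2)sin x
(-3E_pi) f = -27/2 + (9/4)cos x - (27/2)sin x
(D − 3E_pi) f = -27/2 - (9/4)cos x - (57/4)sin x


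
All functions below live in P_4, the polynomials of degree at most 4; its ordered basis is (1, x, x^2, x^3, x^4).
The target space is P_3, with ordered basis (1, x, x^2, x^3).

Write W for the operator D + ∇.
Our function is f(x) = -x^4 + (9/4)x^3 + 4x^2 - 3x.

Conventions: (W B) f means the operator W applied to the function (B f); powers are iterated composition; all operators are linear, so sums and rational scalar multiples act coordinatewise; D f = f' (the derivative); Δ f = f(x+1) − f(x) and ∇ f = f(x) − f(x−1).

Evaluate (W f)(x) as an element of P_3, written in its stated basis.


D f = -4x^3 + (27/4)x^2 + 8x - 3
∇ f = -4x^3 + (51/4)x^2 - (11/4)x - 15/4
(D + ∇) f = -8x^3 + (39/2)x^2 + (21/4)x - 27/4

the image equals g(x) = -8x^3 + (39/2)x^2 + (21/4)x - 27/4


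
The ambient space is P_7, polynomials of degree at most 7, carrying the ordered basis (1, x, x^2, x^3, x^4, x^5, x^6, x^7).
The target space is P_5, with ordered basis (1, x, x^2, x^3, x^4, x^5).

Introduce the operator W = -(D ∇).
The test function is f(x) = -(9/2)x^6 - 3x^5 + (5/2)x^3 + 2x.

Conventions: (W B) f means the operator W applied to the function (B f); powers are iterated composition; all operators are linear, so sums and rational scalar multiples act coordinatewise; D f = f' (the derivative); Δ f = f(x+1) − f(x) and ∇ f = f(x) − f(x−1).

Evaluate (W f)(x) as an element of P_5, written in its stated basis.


∇ f = -27x^5 + (105/2)x^4 - 60x^3 + 45x^2 - (39/2)x + 6
D ∇ f = -135x^4 + 210x^3 - 180x^2 + 90x - 39/2
(-(D ∇)) f = 135x^4 - 210x^3 + 180x^2 - 90x + 39/2

the image equals g(x) = 135x^4 - 210x^3 + 180x^2 - 90x + 39/2


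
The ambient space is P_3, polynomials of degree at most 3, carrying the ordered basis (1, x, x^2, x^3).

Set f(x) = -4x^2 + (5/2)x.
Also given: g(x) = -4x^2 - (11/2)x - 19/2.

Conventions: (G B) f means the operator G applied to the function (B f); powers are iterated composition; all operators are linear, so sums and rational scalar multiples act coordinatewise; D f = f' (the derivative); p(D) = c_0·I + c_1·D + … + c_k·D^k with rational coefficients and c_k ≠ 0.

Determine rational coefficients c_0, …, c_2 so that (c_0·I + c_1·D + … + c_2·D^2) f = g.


p(D) = I + D + (3/2)·D^2, i.e. c_0 = 1, c_1 = 1, c_2 = 3/2

D^0 f = -4x^2 + (5/2)x
D^1 f = -8x + 5/2
D^2 f = -8
matching coefficients of g against c_0 f + c_1 Df + … from the top degree down determines the c_i
solution: c_0 = 1, c_1 = 1, c_2 = 3/2


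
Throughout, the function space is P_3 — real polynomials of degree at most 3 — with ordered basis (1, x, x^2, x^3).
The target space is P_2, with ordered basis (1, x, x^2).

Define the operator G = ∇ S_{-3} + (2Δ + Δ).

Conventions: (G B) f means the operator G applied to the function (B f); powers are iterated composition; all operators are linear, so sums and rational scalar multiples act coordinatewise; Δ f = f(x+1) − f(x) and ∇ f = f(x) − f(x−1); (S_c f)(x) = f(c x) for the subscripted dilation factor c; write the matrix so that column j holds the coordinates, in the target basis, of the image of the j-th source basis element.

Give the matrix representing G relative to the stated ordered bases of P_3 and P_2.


the matrix is [[0, 0, -6, -24]; [0, 0, 24, 90]; [0, 0, 0, -72]] (rows listed top to bottom)

image of 1: 0
image of x: 0
image of x^2: 24x - 6
image of x^3: -72x^2 + 90x - 24
each image's coordinates form column j of the matrix


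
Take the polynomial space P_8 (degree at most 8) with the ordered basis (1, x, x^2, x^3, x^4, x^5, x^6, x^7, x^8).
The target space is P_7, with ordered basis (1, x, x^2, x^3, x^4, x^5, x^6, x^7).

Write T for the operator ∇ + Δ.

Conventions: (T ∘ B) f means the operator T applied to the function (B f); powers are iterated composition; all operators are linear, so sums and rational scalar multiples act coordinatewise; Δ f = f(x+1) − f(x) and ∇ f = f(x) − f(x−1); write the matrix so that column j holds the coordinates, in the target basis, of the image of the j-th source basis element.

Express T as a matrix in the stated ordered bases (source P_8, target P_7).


image of 1: 0
image of x: 2
image of x^2: 4x
image of x^3: 6x^2 + 2
image of x^4: 8x^3 + 8x
image of x^5: 10x^4 + 20x^2 + 2
image of x^6: 12x^5 + 40x^3 + 12x
image of x^7: 14x^6 + 70x^4 + 42x^2 + 2
image of x^8: 16x^7 + 112x^5 + 112x^3 + 16x
each image's coordinates form column j of the matrix

the matrix is [[0, 2, 0, 2, 0, 2, 0, 2, 0]; [0, 0, 4, 0, 8, 0, 12, 0, 16]; [0, 0, 0, 6, 0, 20, 0, 42, 0]; [0, 0, 0, 0, 8, 0, 40, 0, 112]; [0, 0, 0, 0, 0, 10, 0, 70, 0]; [0, 0, 0, 0, 0, 0, 12, 0, 112]; [0, 0, 0, 0, 0, 0, 0, 14, 0]; [0, 0, 0, 0, 0, 0, 0, 0, 16]] (rows listed top to bottom)


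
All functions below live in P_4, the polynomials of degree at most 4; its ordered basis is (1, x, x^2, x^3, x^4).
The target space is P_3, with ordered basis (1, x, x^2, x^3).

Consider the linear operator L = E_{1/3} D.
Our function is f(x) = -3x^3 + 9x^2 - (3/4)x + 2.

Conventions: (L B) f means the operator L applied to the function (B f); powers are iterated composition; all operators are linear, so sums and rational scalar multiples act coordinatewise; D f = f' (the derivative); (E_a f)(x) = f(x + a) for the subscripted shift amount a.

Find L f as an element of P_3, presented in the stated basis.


the result is g(x) = -9x^2 + 12x + 17/4

D f = -9x^2 + 18x - 3/4
E_{1/3} D f = -9x^2 + 12x + 17/4


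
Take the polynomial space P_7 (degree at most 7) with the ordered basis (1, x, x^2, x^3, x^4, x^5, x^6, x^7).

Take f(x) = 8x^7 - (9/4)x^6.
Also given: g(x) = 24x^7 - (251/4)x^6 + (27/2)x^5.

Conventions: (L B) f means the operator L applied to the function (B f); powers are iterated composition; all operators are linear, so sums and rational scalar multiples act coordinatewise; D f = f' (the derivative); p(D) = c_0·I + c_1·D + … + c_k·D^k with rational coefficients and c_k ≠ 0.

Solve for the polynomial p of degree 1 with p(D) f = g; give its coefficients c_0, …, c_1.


D^0 f = 8x^7 - (9/4)x^6
D^1 f = 56x^6 - (27/2)x^5
matching coefficients of g against c_0 f + c_1 Df + … from the top degree down determines the c_i
solution: c_0 = 3, c_1 = -1

c_0 = 3, c_1 = -1


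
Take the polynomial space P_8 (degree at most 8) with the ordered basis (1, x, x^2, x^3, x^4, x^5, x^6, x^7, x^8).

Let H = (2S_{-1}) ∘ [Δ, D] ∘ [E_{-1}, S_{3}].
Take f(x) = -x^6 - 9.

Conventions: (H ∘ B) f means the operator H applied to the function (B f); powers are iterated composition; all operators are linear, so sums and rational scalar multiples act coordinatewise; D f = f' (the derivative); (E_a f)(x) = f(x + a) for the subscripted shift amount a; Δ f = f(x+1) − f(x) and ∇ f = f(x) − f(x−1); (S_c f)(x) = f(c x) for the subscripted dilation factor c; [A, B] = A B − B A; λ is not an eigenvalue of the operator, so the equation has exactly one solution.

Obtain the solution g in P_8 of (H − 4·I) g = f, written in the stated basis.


the result is g(x) = (1/4)x^6 + 9/4

write g with unknown coordinates in the stated basis and equate coefficients in (H − 4·I) g = f
solving from the highest basis element down gives g = (1/4)x^6 + 9/4
check: H g = 0
so H g − 4·g = -x^6 - 9 = f ✓


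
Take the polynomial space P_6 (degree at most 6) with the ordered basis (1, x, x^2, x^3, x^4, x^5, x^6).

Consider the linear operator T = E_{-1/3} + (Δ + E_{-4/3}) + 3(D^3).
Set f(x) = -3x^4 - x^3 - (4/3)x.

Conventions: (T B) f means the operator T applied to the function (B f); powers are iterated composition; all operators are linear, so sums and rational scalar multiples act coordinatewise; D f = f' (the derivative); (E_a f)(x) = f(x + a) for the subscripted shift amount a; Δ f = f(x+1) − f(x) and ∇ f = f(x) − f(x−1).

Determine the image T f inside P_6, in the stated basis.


the image equals g(x) = -6x^4 + 6x^3 - 50x^2 - (1894/9)x - 254/9

E_{-1/3} f = -3x^4 + 3x^3 - x^2 - (11/9)x + 4/9
Δ f = -12x^3 - 21x^2 - 15x - 16/3
E_{-4/3} f = -3x^4 + 15x^3 - 28x^2 + (196/9)x - 16/3
(Δ + E_{-4/3}) f = -3x^4 + 3x^3 - 49x^2 + (61/9)x - 32/3
D f = -12x^3 - 3x^2 - 4/3
D D f = -36x^2 - 6x
D D D f = -72x - 6
(3(D^3)) f = -216x - 18
(E_{-1/3} + (Δ + E_{-4/3}) + 3(D^3)) f = -6x^4 + 6x^3 - 50x^2 - (1894/9)x - 254/9


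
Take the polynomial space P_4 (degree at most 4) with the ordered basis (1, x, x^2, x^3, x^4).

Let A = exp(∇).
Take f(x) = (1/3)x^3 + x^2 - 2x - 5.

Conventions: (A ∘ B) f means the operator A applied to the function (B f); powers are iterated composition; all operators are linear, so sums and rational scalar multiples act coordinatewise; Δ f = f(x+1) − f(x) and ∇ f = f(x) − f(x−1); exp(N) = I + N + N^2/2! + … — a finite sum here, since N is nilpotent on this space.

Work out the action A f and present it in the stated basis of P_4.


g(x) = (1/3)x^3 + 2x^2 - 22/3

order-1 term: x^2 + x - 8/3
order-2 term: x
order-3 term: 1/3
the series for exp(∇) f terminates at order 3
exp(∇) f = (1/3)x^3 + 2x^2 - 22/3


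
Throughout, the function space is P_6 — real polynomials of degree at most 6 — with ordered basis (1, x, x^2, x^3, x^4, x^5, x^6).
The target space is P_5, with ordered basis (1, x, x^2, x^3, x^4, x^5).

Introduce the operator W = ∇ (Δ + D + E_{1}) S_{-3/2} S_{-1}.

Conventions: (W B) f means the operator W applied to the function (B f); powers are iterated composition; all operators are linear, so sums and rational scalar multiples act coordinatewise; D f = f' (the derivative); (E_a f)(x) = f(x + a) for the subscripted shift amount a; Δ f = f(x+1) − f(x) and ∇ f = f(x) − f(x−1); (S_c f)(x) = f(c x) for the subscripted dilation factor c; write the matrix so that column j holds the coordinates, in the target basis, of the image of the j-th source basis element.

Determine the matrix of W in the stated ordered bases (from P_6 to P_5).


image of 1: 0
image of x: 3/2
image of x^2: (9/2)x + 45/4
image of x^3: (81/8)x^2 + (405/8)x - 27/4
image of x^4: (81/4)x^3 + (1215/8)x^2 - (81/2)x + 567/16
image of x^5: (1215/32)x^4 + (6075/16)x^3 - (1215/8)x^2 + (8505/32)x - 243/8
image of x^6: (2187/32)x^5 + (54675/64)x^4 - (3645/8)x^3 + (76545/64)x^2 - (2187/8)x + 6561/64
each image's coordinates form column j of the matrix

the matrix is [[0, 3/2, 45/4, -27/4, 567/16, -243/8, 6561/64]; [0, 0, 9/2, 405/8, -81/2, 8505/32, -2187/8]; [0, 0, 0, 81/8, 1215/8, -1215/8, 76545/64]; [0, 0, 0, 0, 81/4, 6075/16, -3645/8]; [0, 0, 0, 0, 0, 1215/32, 54675/64]; [0, 0, 0, 0, 0, 0, 2187/32]] (rows listed top to bottom)


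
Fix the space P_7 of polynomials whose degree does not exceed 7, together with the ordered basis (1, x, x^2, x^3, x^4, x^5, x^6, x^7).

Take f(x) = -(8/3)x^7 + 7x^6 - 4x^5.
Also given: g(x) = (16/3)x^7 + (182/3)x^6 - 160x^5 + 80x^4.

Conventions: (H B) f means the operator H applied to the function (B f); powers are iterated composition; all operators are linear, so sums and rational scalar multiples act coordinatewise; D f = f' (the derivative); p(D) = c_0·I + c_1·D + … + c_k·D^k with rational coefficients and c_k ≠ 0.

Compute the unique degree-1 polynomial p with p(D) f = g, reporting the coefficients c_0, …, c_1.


D^0 f = -(8/3)x^7 + 7x^6 - 4x^5
D^1 f = -(56/3)x^6 + 42x^5 - 20x^4
matching coefficients of g against c_0 f + c_1 Df + … from the top degree down determines the c_i
solution: c_0 = -2, c_1 = -4

p(D) = -2·I − 4·D, i.e. c_0 = -2, c_1 = -4


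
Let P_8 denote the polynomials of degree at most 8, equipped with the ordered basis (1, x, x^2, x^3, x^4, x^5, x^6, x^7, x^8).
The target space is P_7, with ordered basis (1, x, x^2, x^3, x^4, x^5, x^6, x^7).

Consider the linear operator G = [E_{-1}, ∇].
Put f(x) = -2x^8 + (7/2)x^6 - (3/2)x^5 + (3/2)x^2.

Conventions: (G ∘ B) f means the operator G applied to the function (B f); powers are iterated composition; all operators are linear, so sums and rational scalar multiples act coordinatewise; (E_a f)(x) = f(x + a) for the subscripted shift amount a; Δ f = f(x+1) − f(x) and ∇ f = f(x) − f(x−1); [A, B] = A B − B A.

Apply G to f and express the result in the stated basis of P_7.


g(x) = 0

∇ f = -16x^7 + 56x^6 - 91x^5 + 80x^4 - 27x^3 - (23/2)x^2 + (31/2)x - 9/2
E_{-1} ∇ f = -16x^7 + 168x^6 - 763x^5 + 1935x^4 - 2937x^3 + (5271/2)x^2 - (2531/2)x + 477/2
E_{-1} f = -2x^8 + 16x^7 - (105/2)x^6 + (179/2)x^5 - 80x^4 + 27x^3 + 13x^2 - (31/2)x + 9/2
∇ E_{-1} f = -16x^7 + 168x^6 - 763x^5 + 1935x^4 - 2937x^3 + (5271/2)x^2 - (2531/2)x + 477/2
[E_{-1}, ∇] f = 0


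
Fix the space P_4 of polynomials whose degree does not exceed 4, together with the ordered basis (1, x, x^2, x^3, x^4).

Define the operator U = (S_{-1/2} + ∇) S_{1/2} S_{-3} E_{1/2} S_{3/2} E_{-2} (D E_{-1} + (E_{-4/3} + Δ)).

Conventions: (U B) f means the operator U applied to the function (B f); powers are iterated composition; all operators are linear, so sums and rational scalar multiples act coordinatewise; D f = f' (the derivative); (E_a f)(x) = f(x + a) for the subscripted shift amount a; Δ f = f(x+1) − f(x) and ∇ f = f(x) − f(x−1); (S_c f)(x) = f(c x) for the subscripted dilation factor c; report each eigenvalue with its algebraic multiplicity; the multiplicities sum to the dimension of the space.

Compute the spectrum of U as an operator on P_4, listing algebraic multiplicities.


image of 1: 1
image of x: (9/8)x - 17/6
image of x^2: (81/64)x^2 + (141/16)x - 127/72
image of x^3: (729/512)x^3 - (9315/256)x^2 + (2397/128)x - 6215/864
image of x^4: (6561/4096)x^4 + (50787/512)x^3 - (35289/512)x^2 + (24263/384)x - 227455/10368
the matrix is upper triangular; its diagonal is (1, 9/8, 81/64, 729/512, 6561/4096)
for a triangular matrix the eigenvalues are the diagonal entries, with algebraic multiplicity their repetition count

λ = 1 (multiplicity 1), λ = 9/8 (multiplicity 1), λ = 81/64 (multiplicity 1), λ = 729/512 (multiplicity 1), λ = 6561/4096 (multiplicity 1)


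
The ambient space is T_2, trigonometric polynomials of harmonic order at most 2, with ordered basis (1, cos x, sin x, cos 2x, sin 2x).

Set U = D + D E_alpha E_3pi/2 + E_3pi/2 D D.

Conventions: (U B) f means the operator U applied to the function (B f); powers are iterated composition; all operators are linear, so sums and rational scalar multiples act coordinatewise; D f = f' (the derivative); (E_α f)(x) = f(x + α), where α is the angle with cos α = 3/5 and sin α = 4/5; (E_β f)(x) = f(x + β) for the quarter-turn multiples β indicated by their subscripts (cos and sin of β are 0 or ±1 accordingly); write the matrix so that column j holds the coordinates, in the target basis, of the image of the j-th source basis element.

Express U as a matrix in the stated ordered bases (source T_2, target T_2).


the matrix is [[0, 0, 0, 0, 0]; [0, 3/5, 14/5, 0, 0]; [0, -14/5, 3/5, 0, 0]; [0, 0, 0, 148/25, 64/25]; [0, 0, 0, -64/25, 148/25]] (rows listed top to bottom)

image of 1: 0
image of cos x: (3/5)cos x - (14/5)sin x
image of sin x: (14/5)cos x + (3/5)sin x
image of cos 2x: (148/25)cos 2x - (64/25)sin 2x
image of sin 2x: (64/25)cos 2x + (148/25)sin 2x
each image's coordinates form column j of the matrix


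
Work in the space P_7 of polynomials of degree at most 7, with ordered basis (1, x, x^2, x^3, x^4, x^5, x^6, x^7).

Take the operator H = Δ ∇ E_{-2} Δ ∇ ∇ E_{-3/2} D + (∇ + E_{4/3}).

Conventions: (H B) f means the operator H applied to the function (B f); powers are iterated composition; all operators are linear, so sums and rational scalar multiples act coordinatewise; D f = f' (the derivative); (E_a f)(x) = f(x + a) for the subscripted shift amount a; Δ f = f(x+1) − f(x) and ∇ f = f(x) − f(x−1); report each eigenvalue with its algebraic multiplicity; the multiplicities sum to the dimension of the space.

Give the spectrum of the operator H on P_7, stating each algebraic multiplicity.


λ = 1 (multiplicity 8)

image of 1: 1
image of x: x + 7/3
image of x^2: x^2 + (14/3)x + 7/9
image of x^3: x^3 + 7x^2 + (7/3)x + 91/27
image of x^4: x^4 + (28/3)x^3 + (14/3)x^2 + (364/27)x + 175/81
image of x^5: x^5 + (35/3)x^4 + (70/9)x^3 + (910/27)x^2 + (875/81)x + 1267/243
image of x^6: x^6 + 14x^5 + (35/3)x^4 + (1820/27)x^3 + (875/27)x^2 + (2534/81)x + 528247/729
image of x^7: x^7 + (49/3)x^6 + (49/3)x^5 + (3185/27)x^4 + (6125/81)x^3 + (8869/81)x^2 + (3697729/729)x - 44071349/2187
the matrix is upper triangular; its diagonal is (1, 1, 1, 1, 1, 1, 1, 1)
for a triangular matrix the eigenvalues are the diagonal entries, with algebraic multiplicity their repetition count


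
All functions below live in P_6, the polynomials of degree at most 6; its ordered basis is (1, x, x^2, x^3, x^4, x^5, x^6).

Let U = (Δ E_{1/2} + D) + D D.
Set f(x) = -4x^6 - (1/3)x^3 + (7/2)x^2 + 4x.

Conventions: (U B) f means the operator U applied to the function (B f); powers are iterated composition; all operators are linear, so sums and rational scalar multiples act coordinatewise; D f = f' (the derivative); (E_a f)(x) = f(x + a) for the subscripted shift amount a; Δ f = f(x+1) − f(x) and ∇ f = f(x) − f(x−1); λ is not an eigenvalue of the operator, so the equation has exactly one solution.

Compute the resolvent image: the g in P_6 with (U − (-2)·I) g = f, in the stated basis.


write g with unknown coordinates in the stated basis and equate coefficients in (U − (-2)·I) g = f
solving from the highest basis element down gives g = -2x^6 + 12x^5 - (1051/6)x^3 + (1629/4)x^2 + (1071/8)x - 33491/48
check: U g = -24x^5 + 350x^3 - 811x^2 - (1055/4)x + 33491/24
so U g − (-2)·g = -4x^6 - (1/3)x^3 + (7/2)x^2 + 4x = f ✓

the result is g(x) = -2x^6 + 12x^5 - (1051/6)x^3 + (1629/4)x^2 + (1071/8)x - 33491/48


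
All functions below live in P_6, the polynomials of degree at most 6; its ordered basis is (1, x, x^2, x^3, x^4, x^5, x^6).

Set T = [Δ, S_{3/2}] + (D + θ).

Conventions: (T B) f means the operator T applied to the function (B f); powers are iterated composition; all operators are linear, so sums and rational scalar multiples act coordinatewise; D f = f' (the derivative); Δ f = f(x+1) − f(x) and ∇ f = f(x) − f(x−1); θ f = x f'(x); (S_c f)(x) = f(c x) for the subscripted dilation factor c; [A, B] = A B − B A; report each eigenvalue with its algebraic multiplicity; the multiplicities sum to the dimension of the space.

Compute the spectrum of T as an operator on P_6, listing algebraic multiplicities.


λ = 0 (multiplicity 1), λ = 1 (multiplicity 1), λ = 2 (multiplicity 1), λ = 3 (multiplicity 1), λ = 4 (multiplicity 1), λ = 5 (multiplicity 1), λ = 6 (multiplicity 1)

image of 1: 0
image of x: x + 3/2
image of x^2: 2x^2 + (7/2)x + 5/4
image of x^3: 3x^3 + (51/8)x^2 + (45/8)x + 19/8
image of x^4: 4x^4 + (43/4)x^3 + (135/8)x^2 + (57/4)x + 65/16
image of x^5: 5x^5 + (565/32)x^4 + (675/16)x^3 + (855/16)x^2 + (975/32)x + 211/32
image of x^6: 6x^6 + (921/32)x^5 + (6075/64)x^4 + (2565/16)x^3 + (8775/64)x^2 + (1899/32)x + 665/64
the matrix is upper triangular; its diagonal is (0, 1, 2, 3, 4, 5, 6)
for a triangular matrix the eigenvalues are the diagonal entries, with algebraic multiplicity their repetition count


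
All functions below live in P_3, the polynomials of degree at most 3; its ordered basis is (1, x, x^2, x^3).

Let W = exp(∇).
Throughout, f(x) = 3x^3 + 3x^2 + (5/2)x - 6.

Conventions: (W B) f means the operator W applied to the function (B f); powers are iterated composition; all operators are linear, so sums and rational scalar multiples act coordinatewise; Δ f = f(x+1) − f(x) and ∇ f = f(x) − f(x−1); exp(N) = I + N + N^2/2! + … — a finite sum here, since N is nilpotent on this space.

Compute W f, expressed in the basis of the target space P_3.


order-1 term: 9x^2 - 3x + 5/2
order-2 term: 9x - 6
order-3 term: 3
the series for exp(∇) f terminates at order 3
exp(∇) f = 3x^3 + 12x^2 + (17/2)x - 13/2

g(x) = 3x^3 + 12x^2 + (17/2)x - 13/2


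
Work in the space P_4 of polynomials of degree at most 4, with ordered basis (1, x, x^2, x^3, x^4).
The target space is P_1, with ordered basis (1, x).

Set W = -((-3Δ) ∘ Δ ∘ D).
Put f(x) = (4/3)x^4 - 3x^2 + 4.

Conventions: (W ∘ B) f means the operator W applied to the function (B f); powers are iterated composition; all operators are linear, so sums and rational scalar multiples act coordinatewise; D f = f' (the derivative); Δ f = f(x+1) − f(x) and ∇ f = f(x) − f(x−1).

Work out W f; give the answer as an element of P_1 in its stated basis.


the image equals g(x) = 96x + 96

D f = (16/3)x^3 - 6x
Δ D f = 16x^2 + 16x - 2/3
Δ Δ D f = 32x + 32
(-3Δ) Δ D f = -96x - 96
(-((-3Δ) ∘ Δ ∘ D)) f = 96x + 96


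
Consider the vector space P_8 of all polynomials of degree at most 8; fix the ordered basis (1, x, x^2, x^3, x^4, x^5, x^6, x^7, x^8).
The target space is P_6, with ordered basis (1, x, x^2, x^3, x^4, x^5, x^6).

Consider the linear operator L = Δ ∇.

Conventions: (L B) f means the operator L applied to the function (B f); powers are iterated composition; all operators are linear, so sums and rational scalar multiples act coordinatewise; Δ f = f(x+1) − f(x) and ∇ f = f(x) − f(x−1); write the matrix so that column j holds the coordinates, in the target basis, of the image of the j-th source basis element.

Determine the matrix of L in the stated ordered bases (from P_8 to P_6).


the matrix is [[0, 0, 2, 0, 2, 0, 2, 0, 2]; [0, 0, 0, 6, 0, 10, 0, 14, 0]; [0, 0, 0, 0, 12, 0, 30, 0, 56]; [0, 0, 0, 0, 0, 20, 0, 70, 0]; [0, 0, 0, 0, 0, 0, 30, 0, 140]; [0, 0, 0, 0, 0, 0, 0, 42, 0]; [0, 0, 0, 0, 0, 0, 0, 0, 56]] (rows listed top to bottom)

image of 1: 0
image of x: 0
image of x^2: 2
image of x^3: 6x
image of x^4: 12x^2 + 2
image of x^5: 20x^3 + 10x
image of x^6: 30x^4 + 30x^2 + 2
image of x^7: 42x^5 + 70x^3 + 14x
image of x^8: 56x^6 + 140x^4 + 56x^2 + 2
each image's coordinates form column j of the matrix


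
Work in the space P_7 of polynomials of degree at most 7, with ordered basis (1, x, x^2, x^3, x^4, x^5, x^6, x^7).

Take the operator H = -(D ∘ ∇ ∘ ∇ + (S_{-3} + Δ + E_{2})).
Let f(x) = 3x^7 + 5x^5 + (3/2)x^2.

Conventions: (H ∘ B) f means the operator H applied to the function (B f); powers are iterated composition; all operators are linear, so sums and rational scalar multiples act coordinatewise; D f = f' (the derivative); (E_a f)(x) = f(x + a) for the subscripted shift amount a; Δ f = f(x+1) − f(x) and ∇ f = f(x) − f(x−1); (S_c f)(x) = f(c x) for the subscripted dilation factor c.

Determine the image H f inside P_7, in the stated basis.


∇ f = 21x^6 - 63x^5 + 130x^4 - 155x^3 + 113x^2 - 43x + 13/2
∇ ∇ f = 126x^5 - 630x^4 + 1570x^3 - 2190x^2 + 1652x - 525
D ∇ ∇ f = 630x^4 - 2520x^3 + 4710x^2 - 4380x + 1652
S_{-3} f = -6561x^7 - 1215x^5 + (27/2)x^2
Δ f = 21x^6 + 63x^5 + 130x^4 + 155x^3 + 113x^2 + 49x + 19/2
E_{2} f = 3x^7 + 42x^6 + 257x^5 + 890x^4 + 1880x^3 + (4835/2)x^2 + 1750x + 550
(S_{-3} + Δ + E_{2}) f = -6558x^7 + 63x^6 - 895x^5 + 1020x^4 + 2035x^3 + 2544x^2 + 1799x + 1119/2
(D ∘ ∇ ∘ ∇ + (S_{-3} + Δ + E_{2})) f = -6558x^7 + 63x^6 - 895x^5 + 1650x^4 - 485x^3 + 7254x^2 - 2581x + 4423/2
(-(D ∘ ∇ ∘ ∇ + (S_{-3} + Δ + E_{2}))) f = 6558x^7 - 63x^6 + 895x^5 - 1650x^4 + 485x^3 - 7254x^2 + 2581x - 4423/2

the image equals g(x) = 6558x^7 - 63x^6 + 895x^5 - 1650x^4 + 485x^3 - 7254x^2 + 2581x - 4423/2


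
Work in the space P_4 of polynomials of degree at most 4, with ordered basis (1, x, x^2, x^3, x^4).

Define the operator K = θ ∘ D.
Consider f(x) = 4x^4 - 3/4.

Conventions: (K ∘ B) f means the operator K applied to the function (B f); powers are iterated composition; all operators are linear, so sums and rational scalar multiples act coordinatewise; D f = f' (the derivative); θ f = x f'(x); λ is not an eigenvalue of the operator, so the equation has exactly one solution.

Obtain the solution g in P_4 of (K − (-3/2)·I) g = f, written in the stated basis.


g(x) = (8/3)x^4 - (64/3)x^3 + (256/3)x^2 - (1024/9)x - 1/2

write g with unknown coordinates in the stated basis and equate coefficients in (K − (-3/2)·I) g = f
solving from the highest basis element down gives g = (8/3)x^4 - (64/3)x^3 + (256/3)x^2 - (1024/9)x - 1/2
check: K g = 32x^3 - 128x^2 + (512/3)x
so K g − (-3/2)·g = 4x^4 - 3/4 = f ✓


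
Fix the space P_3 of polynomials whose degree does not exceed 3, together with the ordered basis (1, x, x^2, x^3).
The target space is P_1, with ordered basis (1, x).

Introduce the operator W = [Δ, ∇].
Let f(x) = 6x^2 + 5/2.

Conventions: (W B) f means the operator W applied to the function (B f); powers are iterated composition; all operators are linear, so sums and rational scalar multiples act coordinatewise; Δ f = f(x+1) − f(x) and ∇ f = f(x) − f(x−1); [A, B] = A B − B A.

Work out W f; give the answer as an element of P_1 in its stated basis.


g(x) = 0

∇ f = 12x - 6
Δ ∇ f = 12
Δ f = 12x + 6
∇ Δ f = 12
[Δ, ∇] f = 0


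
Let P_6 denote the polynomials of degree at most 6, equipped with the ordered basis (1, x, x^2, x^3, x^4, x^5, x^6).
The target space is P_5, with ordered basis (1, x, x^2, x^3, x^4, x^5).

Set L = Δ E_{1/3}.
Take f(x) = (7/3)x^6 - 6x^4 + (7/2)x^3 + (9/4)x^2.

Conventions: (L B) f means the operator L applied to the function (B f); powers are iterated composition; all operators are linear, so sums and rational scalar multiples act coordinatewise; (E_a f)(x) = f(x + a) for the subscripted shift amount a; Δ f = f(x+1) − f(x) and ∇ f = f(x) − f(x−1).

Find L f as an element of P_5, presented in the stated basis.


g(x) = 14x^5 + (175/3)x^4 + (764/9)x^3 + (3277/54)x^2 + (2020/81)x + 5963/972

E_{1/3} f = (7/3)x^6 + (14/3)x^5 - (19/9)x^4 - (449/162)x^3 + (707/324)x^2 + (446/243)x + 2701/8748
Δ E_{1/3} f = 14x^5 + (175/3)x^4 + (764/9)x^3 + (3277/54)x^2 + (2020/81)x + 5963/972


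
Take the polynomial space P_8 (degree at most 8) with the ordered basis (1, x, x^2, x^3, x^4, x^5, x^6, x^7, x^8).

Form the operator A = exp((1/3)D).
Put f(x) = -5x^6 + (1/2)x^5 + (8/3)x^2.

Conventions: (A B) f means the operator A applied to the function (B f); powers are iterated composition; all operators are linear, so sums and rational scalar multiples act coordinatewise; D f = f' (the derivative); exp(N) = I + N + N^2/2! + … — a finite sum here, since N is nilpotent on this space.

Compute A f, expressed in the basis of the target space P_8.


order-1 term: -10x^5 + (5/6)x^4 + (16/9)x
order-2 term: -(25/3)x^4 + (5/9)x^3 + 8/27
order-3 term: -(100/27)x^3 + (5/27)x^2
order-4 term: -(25/27)x^2 + (5/162)x
order-5 term: -(10/81)x + 1/486
order-6 term: -5/729
the series for exp((1/3)D) f terminates at order 6
exp((1/3)D) f = -5x^6 - (19/2)x^5 - (15/2)x^4 - (85/27)x^3 + (52/27)x^2 + (91/54)x + 425/1458

the image equals g(x) = -5x^6 - (19/2)x^5 - (15/2)x^4 - (85/27)x^3 + (52/27)x^2 + (91/54)x + 425/1458
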